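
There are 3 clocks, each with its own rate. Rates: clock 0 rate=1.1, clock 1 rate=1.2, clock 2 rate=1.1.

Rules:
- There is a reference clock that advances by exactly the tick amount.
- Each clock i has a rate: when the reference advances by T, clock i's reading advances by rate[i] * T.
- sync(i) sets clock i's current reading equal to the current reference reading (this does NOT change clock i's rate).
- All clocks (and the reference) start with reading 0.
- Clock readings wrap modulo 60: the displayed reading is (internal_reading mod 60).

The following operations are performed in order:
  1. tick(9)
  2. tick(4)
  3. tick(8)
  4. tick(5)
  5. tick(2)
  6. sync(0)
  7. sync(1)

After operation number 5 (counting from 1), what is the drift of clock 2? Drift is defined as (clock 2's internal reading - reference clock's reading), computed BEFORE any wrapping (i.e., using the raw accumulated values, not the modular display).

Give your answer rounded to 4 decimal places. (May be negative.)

Answer: 2.8000

Derivation:
After op 1 tick(9): ref=9.0000 raw=[9.9000 10.8000 9.9000]
After op 2 tick(4): ref=13.0000 raw=[14.3000 15.6000 14.3000]
After op 3 tick(8): ref=21.0000 raw=[23.1000 25.2000 23.1000]
After op 4 tick(5): ref=26.0000 raw=[28.6000 31.2000 28.6000]
After op 5 tick(2): ref=28.0000 raw=[30.8000 33.6000 30.8000]
Drift of clock 2 after op 5: 30.8000 - 28.0000 = 2.8000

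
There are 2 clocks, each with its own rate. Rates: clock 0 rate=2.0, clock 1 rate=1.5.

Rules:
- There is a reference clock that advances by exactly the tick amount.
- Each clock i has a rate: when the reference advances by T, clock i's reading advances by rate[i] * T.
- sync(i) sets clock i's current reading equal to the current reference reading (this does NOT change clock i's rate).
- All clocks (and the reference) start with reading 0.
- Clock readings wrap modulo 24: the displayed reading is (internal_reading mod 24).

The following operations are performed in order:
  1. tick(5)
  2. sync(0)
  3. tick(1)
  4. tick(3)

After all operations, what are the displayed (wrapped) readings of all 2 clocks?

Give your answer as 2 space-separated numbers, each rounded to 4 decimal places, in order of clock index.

Answer: 13.0000 13.5000

Derivation:
After op 1 tick(5): ref=5.0000 raw=[10.0000 7.5000]
After op 2 sync(0): ref=5.0000 raw=[5.0000 7.5000]
After op 3 tick(1): ref=6.0000 raw=[7.0000 9.0000]
After op 4 tick(3): ref=9.0000 raw=[13.0000 13.5000]
Wrap final raw readings (mod 24): 13.0000 mod 24 = 13.0000; 13.5000 mod 24 = 13.5000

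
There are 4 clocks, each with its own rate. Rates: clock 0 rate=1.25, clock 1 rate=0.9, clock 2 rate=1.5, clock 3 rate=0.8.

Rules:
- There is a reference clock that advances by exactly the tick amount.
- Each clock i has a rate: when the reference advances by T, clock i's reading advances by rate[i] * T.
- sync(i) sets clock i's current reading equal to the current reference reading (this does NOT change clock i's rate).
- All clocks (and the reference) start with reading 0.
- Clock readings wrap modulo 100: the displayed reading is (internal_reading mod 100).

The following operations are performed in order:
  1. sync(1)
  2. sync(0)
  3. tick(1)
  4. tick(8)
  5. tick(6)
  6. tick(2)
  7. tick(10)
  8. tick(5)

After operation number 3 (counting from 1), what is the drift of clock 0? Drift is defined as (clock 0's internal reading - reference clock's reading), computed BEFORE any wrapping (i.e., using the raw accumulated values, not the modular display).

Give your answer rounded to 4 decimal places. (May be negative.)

After op 1 sync(1): ref=0.0000 raw=[0.0000 0.0000 0.0000 0.0000]
After op 2 sync(0): ref=0.0000 raw=[0.0000 0.0000 0.0000 0.0000]
After op 3 tick(1): ref=1.0000 raw=[1.2500 0.9000 1.5000 0.8000]
Drift of clock 0 after op 3: 1.2500 - 1.0000 = 0.2500

Answer: 0.2500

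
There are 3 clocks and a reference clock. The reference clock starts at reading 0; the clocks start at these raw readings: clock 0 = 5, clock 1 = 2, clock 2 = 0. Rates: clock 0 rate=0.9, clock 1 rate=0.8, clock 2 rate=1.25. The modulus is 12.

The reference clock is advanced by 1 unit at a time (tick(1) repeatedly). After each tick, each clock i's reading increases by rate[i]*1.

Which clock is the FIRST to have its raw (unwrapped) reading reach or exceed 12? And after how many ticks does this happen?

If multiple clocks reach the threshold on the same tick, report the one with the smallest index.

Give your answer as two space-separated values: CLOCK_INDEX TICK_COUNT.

clock 0: start=5, rate=0.9, needs 12-5 = 7; ticks = ceil(7/0.9) = ceil(7.7778) = 8; reading at tick 8 = 5 + 0.9*8 = 12.2000
clock 1: start=2, rate=0.8, needs 12-2 = 10; ticks = ceil(10/0.8) = ceil(12.5000) = 13; reading at tick 13 = 2 + 0.8*13 = 12.4000
clock 2: start=0, rate=1.25, needs 12-0 = 12; ticks = ceil(12/1.25) = ceil(9.6000) = 10; reading at tick 10 = 0 + 1.25*10 = 12.5000
Minimum tick count = 8; winners = [0]; smallest index = 0

Answer: 0 8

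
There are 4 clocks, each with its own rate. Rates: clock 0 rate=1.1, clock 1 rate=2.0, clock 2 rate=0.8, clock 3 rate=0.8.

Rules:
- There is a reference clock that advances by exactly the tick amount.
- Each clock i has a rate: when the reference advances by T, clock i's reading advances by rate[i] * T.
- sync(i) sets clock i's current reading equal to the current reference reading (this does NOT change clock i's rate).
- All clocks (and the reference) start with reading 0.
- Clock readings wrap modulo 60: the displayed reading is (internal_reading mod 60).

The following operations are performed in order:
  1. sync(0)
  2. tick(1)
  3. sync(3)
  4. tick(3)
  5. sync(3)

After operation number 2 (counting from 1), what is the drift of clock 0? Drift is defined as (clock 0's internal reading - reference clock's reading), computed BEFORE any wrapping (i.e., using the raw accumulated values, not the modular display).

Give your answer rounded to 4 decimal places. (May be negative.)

After op 1 sync(0): ref=0.0000 raw=[0.0000 0.0000 0.0000 0.0000]
After op 2 tick(1): ref=1.0000 raw=[1.1000 2.0000 0.8000 0.8000]
Drift of clock 0 after op 2: 1.1000 - 1.0000 = 0.1000

Answer: 0.1000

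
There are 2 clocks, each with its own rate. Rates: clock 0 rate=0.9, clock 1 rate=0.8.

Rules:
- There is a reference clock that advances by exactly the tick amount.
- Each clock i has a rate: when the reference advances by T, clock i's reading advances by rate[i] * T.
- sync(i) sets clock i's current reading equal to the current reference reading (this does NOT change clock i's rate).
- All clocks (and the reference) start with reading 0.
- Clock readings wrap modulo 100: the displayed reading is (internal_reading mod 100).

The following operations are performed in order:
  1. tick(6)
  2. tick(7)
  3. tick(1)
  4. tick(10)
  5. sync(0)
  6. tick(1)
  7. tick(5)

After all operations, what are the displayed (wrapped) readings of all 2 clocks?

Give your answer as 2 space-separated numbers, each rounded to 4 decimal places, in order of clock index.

After op 1 tick(6): ref=6.0000 raw=[5.4000 4.8000]
After op 2 tick(7): ref=13.0000 raw=[11.7000 10.4000]
After op 3 tick(1): ref=14.0000 raw=[12.6000 11.2000]
After op 4 tick(10): ref=24.0000 raw=[21.6000 19.2000]
After op 5 sync(0): ref=24.0000 raw=[24.0000 19.2000]
After op 6 tick(1): ref=25.0000 raw=[24.9000 20.0000]
After op 7 tick(5): ref=30.0000 raw=[29.4000 24.0000]
Wrap final raw readings (mod 100): 29.4000 mod 100 = 29.4000; 24.0000 mod 100 = 24.0000

Answer: 29.4000 24.0000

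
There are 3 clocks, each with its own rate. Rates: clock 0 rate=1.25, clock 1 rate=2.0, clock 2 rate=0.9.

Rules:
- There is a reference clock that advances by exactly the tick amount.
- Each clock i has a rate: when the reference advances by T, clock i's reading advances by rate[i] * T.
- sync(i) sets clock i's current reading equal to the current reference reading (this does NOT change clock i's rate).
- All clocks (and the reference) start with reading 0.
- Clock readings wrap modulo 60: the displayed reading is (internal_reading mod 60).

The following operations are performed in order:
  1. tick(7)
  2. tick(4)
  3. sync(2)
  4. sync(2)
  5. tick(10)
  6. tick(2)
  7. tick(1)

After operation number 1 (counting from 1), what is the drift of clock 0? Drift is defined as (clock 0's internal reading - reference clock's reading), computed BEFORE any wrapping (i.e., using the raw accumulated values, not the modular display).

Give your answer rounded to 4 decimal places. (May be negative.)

After op 1 tick(7): ref=7.0000 raw=[8.7500 14.0000 6.3000]
Drift of clock 0 after op 1: 8.7500 - 7.0000 = 1.7500

Answer: 1.7500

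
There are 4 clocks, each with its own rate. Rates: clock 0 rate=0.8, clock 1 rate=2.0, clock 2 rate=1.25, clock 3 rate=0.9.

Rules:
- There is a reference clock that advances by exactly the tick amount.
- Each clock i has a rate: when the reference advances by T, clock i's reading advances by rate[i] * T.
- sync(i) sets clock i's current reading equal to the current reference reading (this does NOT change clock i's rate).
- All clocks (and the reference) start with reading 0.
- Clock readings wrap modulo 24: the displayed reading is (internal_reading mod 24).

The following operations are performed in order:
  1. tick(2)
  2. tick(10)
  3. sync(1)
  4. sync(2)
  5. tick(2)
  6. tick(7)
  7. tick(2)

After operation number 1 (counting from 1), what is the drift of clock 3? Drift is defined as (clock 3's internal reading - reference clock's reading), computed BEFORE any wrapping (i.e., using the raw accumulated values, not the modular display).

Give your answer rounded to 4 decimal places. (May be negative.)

Answer: -0.2000

Derivation:
After op 1 tick(2): ref=2.0000 raw=[1.6000 4.0000 2.5000 1.8000]
Drift of clock 3 after op 1: 1.8000 - 2.0000 = -0.2000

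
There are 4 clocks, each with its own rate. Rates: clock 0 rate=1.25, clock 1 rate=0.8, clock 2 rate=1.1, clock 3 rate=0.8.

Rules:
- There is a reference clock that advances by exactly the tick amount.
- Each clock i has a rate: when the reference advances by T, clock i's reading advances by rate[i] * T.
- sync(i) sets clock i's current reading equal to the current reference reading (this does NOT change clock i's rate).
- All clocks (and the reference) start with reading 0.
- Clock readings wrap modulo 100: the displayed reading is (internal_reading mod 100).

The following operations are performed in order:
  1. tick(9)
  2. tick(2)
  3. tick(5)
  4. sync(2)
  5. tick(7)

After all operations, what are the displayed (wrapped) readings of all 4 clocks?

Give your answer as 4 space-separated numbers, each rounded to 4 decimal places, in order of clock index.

After op 1 tick(9): ref=9.0000 raw=[11.2500 7.2000 9.9000 7.2000]
After op 2 tick(2): ref=11.0000 raw=[13.7500 8.8000 12.1000 8.8000]
After op 3 tick(5): ref=16.0000 raw=[20.0000 12.8000 17.6000 12.8000]
After op 4 sync(2): ref=16.0000 raw=[20.0000 12.8000 16.0000 12.8000]
After op 5 tick(7): ref=23.0000 raw=[28.7500 18.4000 23.7000 18.4000]
Wrap final raw readings (mod 100): 28.7500 mod 100 = 28.7500; 18.4000 mod 100 = 18.4000; 23.7000 mod 100 = 23.7000; 18.4000 mod 100 = 18.4000

Answer: 28.7500 18.4000 23.7000 18.4000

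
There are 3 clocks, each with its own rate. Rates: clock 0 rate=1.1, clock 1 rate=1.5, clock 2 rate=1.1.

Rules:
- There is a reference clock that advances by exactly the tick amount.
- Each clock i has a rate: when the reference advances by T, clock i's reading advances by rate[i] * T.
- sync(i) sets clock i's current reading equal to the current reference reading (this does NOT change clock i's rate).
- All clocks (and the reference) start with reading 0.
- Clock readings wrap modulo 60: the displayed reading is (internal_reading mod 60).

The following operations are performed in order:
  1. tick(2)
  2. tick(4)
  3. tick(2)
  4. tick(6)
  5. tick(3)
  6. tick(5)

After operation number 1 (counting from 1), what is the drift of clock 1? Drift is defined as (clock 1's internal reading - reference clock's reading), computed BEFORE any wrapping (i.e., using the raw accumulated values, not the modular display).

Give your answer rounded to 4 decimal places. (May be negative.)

Answer: 1.0000

Derivation:
After op 1 tick(2): ref=2.0000 raw=[2.2000 3.0000 2.2000]
Drift of clock 1 after op 1: 3.0000 - 2.0000 = 1.0000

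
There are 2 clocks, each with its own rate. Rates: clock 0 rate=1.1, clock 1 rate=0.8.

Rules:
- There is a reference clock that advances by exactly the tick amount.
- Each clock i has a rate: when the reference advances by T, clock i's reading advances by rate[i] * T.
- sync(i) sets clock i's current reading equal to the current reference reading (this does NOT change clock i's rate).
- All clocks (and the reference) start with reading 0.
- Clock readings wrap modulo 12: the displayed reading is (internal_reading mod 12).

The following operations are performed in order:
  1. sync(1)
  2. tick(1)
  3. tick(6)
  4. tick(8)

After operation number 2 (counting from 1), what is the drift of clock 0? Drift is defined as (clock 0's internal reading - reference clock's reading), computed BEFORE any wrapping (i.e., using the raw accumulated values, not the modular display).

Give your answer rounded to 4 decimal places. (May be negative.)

After op 1 sync(1): ref=0.0000 raw=[0.0000 0.0000]
After op 2 tick(1): ref=1.0000 raw=[1.1000 0.8000]
Drift of clock 0 after op 2: 1.1000 - 1.0000 = 0.1000

Answer: 0.1000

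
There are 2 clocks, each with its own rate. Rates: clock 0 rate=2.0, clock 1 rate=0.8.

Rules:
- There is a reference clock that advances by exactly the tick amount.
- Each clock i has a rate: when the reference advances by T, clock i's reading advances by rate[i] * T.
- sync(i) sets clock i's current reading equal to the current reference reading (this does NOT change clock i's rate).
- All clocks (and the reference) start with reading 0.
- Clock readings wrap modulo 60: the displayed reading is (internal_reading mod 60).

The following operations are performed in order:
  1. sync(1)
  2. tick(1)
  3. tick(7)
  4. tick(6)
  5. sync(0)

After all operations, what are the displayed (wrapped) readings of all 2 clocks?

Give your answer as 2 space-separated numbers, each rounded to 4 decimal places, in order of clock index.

After op 1 sync(1): ref=0.0000 raw=[0.0000 0.0000]
After op 2 tick(1): ref=1.0000 raw=[2.0000 0.8000]
After op 3 tick(7): ref=8.0000 raw=[16.0000 6.4000]
After op 4 tick(6): ref=14.0000 raw=[28.0000 11.2000]
After op 5 sync(0): ref=14.0000 raw=[14.0000 11.2000]
Wrap final raw readings (mod 60): 14.0000 mod 60 = 14.0000; 11.2000 mod 60 = 11.2000

Answer: 14.0000 11.2000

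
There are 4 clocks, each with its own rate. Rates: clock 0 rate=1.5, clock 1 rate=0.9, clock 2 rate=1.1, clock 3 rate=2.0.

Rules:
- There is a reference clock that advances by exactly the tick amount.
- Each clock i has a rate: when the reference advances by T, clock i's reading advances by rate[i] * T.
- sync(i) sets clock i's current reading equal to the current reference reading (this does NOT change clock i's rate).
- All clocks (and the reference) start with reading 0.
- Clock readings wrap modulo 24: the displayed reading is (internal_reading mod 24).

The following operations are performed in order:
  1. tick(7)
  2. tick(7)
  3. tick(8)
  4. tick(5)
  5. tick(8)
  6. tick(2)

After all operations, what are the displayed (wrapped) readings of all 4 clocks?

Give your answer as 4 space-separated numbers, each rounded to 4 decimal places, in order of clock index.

After op 1 tick(7): ref=7.0000 raw=[10.5000 6.3000 7.7000 14.0000]
After op 2 tick(7): ref=14.0000 raw=[21.0000 12.6000 15.4000 28.0000]
After op 3 tick(8): ref=22.0000 raw=[33.0000 19.8000 24.2000 44.0000]
After op 4 tick(5): ref=27.0000 raw=[40.5000 24.3000 29.7000 54.0000]
After op 5 tick(8): ref=35.0000 raw=[52.5000 31.5000 38.5000 70.0000]
After op 6 tick(2): ref=37.0000 raw=[55.5000 33.3000 40.7000 74.0000]
Wrap final raw readings (mod 24): 55.5000 mod 24 = 7.5000; 33.3000 mod 24 = 9.3000; 40.7000 mod 24 = 16.7000; 74.0000 mod 24 = 2.0000

Answer: 7.5000 9.3000 16.7000 2.0000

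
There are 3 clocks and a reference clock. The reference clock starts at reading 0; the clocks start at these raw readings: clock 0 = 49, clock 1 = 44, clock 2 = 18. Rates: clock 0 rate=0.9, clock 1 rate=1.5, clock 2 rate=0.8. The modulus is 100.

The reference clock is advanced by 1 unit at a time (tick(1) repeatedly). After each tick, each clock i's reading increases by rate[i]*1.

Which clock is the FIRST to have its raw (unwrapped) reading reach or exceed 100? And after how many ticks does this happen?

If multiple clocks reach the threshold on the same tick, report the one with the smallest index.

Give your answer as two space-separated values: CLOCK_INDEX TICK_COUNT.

Answer: 1 38

Derivation:
clock 0: start=49, rate=0.9, needs 100-49 = 51; ticks = ceil(51/0.9) = ceil(56.6667) = 57; reading at tick 57 = 49 + 0.9*57 = 100.3000
clock 1: start=44, rate=1.5, needs 100-44 = 56; ticks = ceil(56/1.5) = ceil(37.3333) = 38; reading at tick 38 = 44 + 1.5*38 = 101.0000
clock 2: start=18, rate=0.8, needs 100-18 = 82; ticks = ceil(82/0.8) = ceil(102.5000) = 103; reading at tick 103 = 18 + 0.8*103 = 100.4000
Minimum tick count = 38; winners = [1]; smallest index = 1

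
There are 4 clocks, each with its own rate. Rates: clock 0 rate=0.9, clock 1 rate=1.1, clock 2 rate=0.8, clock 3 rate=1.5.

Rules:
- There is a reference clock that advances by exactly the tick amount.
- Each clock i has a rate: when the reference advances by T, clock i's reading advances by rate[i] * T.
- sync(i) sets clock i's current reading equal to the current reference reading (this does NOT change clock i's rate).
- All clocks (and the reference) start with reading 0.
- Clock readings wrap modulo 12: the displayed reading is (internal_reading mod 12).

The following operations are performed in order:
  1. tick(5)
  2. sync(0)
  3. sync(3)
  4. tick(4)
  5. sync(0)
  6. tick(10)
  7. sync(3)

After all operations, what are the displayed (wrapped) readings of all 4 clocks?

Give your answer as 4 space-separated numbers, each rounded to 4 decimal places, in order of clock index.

After op 1 tick(5): ref=5.0000 raw=[4.5000 5.5000 4.0000 7.5000]
After op 2 sync(0): ref=5.0000 raw=[5.0000 5.5000 4.0000 7.5000]
After op 3 sync(3): ref=5.0000 raw=[5.0000 5.5000 4.0000 5.0000]
After op 4 tick(4): ref=9.0000 raw=[8.6000 9.9000 7.2000 11.0000]
After op 5 sync(0): ref=9.0000 raw=[9.0000 9.9000 7.2000 11.0000]
After op 6 tick(10): ref=19.0000 raw=[18.0000 20.9000 15.2000 26.0000]
After op 7 sync(3): ref=19.0000 raw=[18.0000 20.9000 15.2000 19.0000]
Wrap final raw readings (mod 12): 18.0000 mod 12 = 6.0000; 20.9000 mod 12 = 8.9000; 15.2000 mod 12 = 3.2000; 19.0000 mod 12 = 7.0000

Answer: 6.0000 8.9000 3.2000 7.0000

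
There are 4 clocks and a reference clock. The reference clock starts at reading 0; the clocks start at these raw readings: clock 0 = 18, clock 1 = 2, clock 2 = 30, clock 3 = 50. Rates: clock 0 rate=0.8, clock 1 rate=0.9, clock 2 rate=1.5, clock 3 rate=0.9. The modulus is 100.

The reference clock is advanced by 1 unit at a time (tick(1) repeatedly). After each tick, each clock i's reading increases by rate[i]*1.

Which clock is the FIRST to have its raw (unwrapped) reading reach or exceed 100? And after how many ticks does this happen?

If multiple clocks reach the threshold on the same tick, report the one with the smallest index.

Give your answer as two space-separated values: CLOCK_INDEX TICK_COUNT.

Answer: 2 47

Derivation:
clock 0: start=18, rate=0.8, needs 100-18 = 82; ticks = ceil(82/0.8) = ceil(102.5000) = 103; reading at tick 103 = 18 + 0.8*103 = 100.4000
clock 1: start=2, rate=0.9, needs 100-2 = 98; ticks = ceil(98/0.9) = ceil(108.8889) = 109; reading at tick 109 = 2 + 0.9*109 = 100.1000
clock 2: start=30, rate=1.5, needs 100-30 = 70; ticks = ceil(70/1.5) = ceil(46.6667) = 47; reading at tick 47 = 30 + 1.5*47 = 100.5000
clock 3: start=50, rate=0.9, needs 100-50 = 50; ticks = ceil(50/0.9) = ceil(55.5556) = 56; reading at tick 56 = 50 + 0.9*56 = 100.4000
Minimum tick count = 47; winners = [2]; smallest index = 2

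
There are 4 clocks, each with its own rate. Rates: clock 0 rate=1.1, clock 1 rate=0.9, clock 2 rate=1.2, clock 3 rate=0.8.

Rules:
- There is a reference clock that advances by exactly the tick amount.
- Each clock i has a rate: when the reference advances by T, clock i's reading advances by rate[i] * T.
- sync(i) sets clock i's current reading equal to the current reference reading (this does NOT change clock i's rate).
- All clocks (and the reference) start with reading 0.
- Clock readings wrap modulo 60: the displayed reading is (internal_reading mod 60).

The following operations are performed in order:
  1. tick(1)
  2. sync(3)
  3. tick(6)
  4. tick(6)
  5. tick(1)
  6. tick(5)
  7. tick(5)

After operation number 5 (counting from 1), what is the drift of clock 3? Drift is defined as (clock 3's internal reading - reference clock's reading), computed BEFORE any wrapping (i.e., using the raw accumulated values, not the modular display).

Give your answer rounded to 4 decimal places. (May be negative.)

After op 1 tick(1): ref=1.0000 raw=[1.1000 0.9000 1.2000 0.8000]
After op 2 sync(3): ref=1.0000 raw=[1.1000 0.9000 1.2000 1.0000]
After op 3 tick(6): ref=7.0000 raw=[7.7000 6.3000 8.4000 5.8000]
After op 4 tick(6): ref=13.0000 raw=[14.3000 11.7000 15.6000 10.6000]
After op 5 tick(1): ref=14.0000 raw=[15.4000 12.6000 16.8000 11.4000]
Drift of clock 3 after op 5: 11.4000 - 14.0000 = -2.6000

Answer: -2.6000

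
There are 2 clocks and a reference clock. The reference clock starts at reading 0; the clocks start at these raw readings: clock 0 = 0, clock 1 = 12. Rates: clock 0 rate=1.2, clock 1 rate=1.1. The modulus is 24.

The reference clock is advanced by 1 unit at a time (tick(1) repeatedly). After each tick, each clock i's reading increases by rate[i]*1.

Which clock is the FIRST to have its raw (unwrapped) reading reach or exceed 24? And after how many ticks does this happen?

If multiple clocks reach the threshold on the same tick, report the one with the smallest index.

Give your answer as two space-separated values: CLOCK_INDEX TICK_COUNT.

clock 0: start=0, rate=1.2, needs 24-0 = 24; ticks = ceil(24/1.2) = ceil(20.0000) = 20; reading at tick 20 = 0 + 1.2*20 = 24.0000
clock 1: start=12, rate=1.1, needs 24-12 = 12; ticks = ceil(12/1.1) = ceil(10.9091) = 11; reading at tick 11 = 12 + 1.1*11 = 24.1000
Minimum tick count = 11; winners = [1]; smallest index = 1

Answer: 1 11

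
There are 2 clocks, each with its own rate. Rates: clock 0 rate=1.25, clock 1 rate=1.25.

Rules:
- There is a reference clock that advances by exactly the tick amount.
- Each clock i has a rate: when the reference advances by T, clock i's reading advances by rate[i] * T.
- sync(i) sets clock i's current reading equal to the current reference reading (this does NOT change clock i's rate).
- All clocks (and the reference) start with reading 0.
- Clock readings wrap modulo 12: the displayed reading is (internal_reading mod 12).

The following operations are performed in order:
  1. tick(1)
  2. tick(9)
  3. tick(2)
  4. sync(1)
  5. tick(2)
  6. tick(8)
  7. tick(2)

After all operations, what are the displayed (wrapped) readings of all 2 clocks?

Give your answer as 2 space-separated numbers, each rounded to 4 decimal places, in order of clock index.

After op 1 tick(1): ref=1.0000 raw=[1.2500 1.2500]
After op 2 tick(9): ref=10.0000 raw=[12.5000 12.5000]
After op 3 tick(2): ref=12.0000 raw=[15.0000 15.0000]
After op 4 sync(1): ref=12.0000 raw=[15.0000 12.0000]
After op 5 tick(2): ref=14.0000 raw=[17.5000 14.5000]
After op 6 tick(8): ref=22.0000 raw=[27.5000 24.5000]
After op 7 tick(2): ref=24.0000 raw=[30.0000 27.0000]
Wrap final raw readings (mod 12): 30.0000 mod 12 = 6.0000; 27.0000 mod 12 = 3.0000

Answer: 6.0000 3.0000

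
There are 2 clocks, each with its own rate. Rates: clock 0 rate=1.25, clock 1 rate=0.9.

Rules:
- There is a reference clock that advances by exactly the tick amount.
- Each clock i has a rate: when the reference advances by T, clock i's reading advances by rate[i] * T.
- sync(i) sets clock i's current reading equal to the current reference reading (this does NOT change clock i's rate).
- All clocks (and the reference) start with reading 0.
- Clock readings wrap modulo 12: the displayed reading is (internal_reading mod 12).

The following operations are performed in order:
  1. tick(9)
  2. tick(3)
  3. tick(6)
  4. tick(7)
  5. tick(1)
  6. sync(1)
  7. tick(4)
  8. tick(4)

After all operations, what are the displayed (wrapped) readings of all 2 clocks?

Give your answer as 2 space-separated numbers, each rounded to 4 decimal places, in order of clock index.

Answer: 6.5000 9.2000

Derivation:
After op 1 tick(9): ref=9.0000 raw=[11.2500 8.1000]
After op 2 tick(3): ref=12.0000 raw=[15.0000 10.8000]
After op 3 tick(6): ref=18.0000 raw=[22.5000 16.2000]
After op 4 tick(7): ref=25.0000 raw=[31.2500 22.5000]
After op 5 tick(1): ref=26.0000 raw=[32.5000 23.4000]
After op 6 sync(1): ref=26.0000 raw=[32.5000 26.0000]
After op 7 tick(4): ref=30.0000 raw=[37.5000 29.6000]
After op 8 tick(4): ref=34.0000 raw=[42.5000 33.2000]
Wrap final raw readings (mod 12): 42.5000 mod 12 = 6.5000; 33.2000 mod 12 = 9.2000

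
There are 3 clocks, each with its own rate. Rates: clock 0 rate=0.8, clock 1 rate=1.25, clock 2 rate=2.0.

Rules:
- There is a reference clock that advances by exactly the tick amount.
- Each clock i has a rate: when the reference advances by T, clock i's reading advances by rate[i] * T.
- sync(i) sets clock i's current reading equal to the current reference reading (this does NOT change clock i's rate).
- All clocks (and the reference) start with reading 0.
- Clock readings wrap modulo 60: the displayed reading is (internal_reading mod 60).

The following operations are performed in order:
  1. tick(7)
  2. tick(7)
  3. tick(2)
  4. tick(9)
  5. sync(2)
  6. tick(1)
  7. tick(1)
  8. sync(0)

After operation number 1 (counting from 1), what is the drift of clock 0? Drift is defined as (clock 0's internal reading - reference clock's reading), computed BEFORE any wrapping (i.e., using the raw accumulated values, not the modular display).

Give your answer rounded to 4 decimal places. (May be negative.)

Answer: -1.4000

Derivation:
After op 1 tick(7): ref=7.0000 raw=[5.6000 8.7500 14.0000]
Drift of clock 0 after op 1: 5.6000 - 7.0000 = -1.4000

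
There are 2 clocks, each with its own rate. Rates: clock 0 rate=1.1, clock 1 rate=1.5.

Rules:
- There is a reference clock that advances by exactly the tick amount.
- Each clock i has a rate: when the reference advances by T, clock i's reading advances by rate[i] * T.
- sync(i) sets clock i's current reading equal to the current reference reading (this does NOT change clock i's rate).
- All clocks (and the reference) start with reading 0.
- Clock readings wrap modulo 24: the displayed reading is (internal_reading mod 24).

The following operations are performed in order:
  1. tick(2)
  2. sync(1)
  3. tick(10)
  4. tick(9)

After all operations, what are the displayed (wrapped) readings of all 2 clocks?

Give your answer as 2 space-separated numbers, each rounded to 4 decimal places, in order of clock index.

Answer: 23.1000 6.5000

Derivation:
After op 1 tick(2): ref=2.0000 raw=[2.2000 3.0000]
After op 2 sync(1): ref=2.0000 raw=[2.2000 2.0000]
After op 3 tick(10): ref=12.0000 raw=[13.2000 17.0000]
After op 4 tick(9): ref=21.0000 raw=[23.1000 30.5000]
Wrap final raw readings (mod 24): 23.1000 mod 24 = 23.1000; 30.5000 mod 24 = 6.5000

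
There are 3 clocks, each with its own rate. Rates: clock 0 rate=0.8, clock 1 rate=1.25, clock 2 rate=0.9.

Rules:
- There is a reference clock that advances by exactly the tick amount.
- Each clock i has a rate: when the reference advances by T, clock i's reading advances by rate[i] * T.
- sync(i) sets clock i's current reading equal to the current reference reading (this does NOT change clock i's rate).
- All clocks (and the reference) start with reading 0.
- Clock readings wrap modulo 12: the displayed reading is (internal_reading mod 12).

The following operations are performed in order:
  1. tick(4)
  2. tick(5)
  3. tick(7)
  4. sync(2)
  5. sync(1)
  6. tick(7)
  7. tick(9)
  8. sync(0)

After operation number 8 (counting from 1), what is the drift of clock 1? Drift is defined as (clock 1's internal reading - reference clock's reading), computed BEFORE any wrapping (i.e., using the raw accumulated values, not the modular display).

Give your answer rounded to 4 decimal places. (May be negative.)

After op 1 tick(4): ref=4.0000 raw=[3.2000 5.0000 3.6000]
After op 2 tick(5): ref=9.0000 raw=[7.2000 11.2500 8.1000]
After op 3 tick(7): ref=16.0000 raw=[12.8000 20.0000 14.4000]
After op 4 sync(2): ref=16.0000 raw=[12.8000 20.0000 16.0000]
After op 5 sync(1): ref=16.0000 raw=[12.8000 16.0000 16.0000]
After op 6 tick(7): ref=23.0000 raw=[18.4000 24.7500 22.3000]
After op 7 tick(9): ref=32.0000 raw=[25.6000 36.0000 30.4000]
After op 8 sync(0): ref=32.0000 raw=[32.0000 36.0000 30.4000]
Drift of clock 1 after op 8: 36.0000 - 32.0000 = 4.0000

Answer: 4.0000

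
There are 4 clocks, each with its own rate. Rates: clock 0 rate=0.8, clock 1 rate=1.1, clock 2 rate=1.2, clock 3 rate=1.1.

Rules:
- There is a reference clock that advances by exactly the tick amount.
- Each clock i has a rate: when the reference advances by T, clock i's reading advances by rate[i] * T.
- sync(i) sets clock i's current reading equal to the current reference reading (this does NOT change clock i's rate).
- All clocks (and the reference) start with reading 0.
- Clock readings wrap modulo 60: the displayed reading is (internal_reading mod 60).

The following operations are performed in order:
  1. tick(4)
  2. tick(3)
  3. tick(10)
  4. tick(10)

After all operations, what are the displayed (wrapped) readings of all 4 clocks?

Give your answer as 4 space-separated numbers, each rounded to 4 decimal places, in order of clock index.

After op 1 tick(4): ref=4.0000 raw=[3.2000 4.4000 4.8000 4.4000]
After op 2 tick(3): ref=7.0000 raw=[5.6000 7.7000 8.4000 7.7000]
After op 3 tick(10): ref=17.0000 raw=[13.6000 18.7000 20.4000 18.7000]
After op 4 tick(10): ref=27.0000 raw=[21.6000 29.7000 32.4000 29.7000]
Wrap final raw readings (mod 60): 21.6000 mod 60 = 21.6000; 29.7000 mod 60 = 29.7000; 32.4000 mod 60 = 32.4000; 29.7000 mod 60 = 29.7000

Answer: 21.6000 29.7000 32.4000 29.7000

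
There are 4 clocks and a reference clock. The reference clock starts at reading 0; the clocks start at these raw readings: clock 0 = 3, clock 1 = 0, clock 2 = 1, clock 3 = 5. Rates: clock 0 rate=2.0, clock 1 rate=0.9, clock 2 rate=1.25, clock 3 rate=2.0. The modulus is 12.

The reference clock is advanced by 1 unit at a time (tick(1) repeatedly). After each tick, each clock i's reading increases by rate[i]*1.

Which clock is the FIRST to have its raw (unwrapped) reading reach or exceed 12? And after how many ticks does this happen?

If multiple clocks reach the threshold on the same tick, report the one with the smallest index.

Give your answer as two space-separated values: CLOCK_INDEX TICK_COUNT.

Answer: 3 4

Derivation:
clock 0: start=3, rate=2.0, needs 12-3 = 9; ticks = ceil(9/2.0) = ceil(4.5000) = 5; reading at tick 5 = 3 + 2.0*5 = 13.0000
clock 1: start=0, rate=0.9, needs 12-0 = 12; ticks = ceil(12/0.9) = ceil(13.3333) = 14; reading at tick 14 = 0 + 0.9*14 = 12.6000
clock 2: start=1, rate=1.25, needs 12-1 = 11; ticks = ceil(11/1.25) = ceil(8.8000) = 9; reading at tick 9 = 1 + 1.25*9 = 12.2500
clock 3: start=5, rate=2.0, needs 12-5 = 7; ticks = ceil(7/2.0) = ceil(3.5000) = 4; reading at tick 4 = 5 + 2.0*4 = 13.0000
Minimum tick count = 4; winners = [3]; smallest index = 3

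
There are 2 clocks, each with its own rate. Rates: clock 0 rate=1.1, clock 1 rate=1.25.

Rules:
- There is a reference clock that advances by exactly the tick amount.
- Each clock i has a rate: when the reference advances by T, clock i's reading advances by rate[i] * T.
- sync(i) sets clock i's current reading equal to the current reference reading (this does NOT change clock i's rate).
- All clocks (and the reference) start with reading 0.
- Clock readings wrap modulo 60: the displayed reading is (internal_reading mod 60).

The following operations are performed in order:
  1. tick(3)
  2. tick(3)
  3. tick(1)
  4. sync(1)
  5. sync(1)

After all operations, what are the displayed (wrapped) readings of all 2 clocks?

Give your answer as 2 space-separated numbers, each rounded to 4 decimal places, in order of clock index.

Answer: 7.7000 7.0000

Derivation:
After op 1 tick(3): ref=3.0000 raw=[3.3000 3.7500]
After op 2 tick(3): ref=6.0000 raw=[6.6000 7.5000]
After op 3 tick(1): ref=7.0000 raw=[7.7000 8.7500]
After op 4 sync(1): ref=7.0000 raw=[7.7000 7.0000]
After op 5 sync(1): ref=7.0000 raw=[7.7000 7.0000]
Wrap final raw readings (mod 60): 7.7000 mod 60 = 7.7000; 7.0000 mod 60 = 7.0000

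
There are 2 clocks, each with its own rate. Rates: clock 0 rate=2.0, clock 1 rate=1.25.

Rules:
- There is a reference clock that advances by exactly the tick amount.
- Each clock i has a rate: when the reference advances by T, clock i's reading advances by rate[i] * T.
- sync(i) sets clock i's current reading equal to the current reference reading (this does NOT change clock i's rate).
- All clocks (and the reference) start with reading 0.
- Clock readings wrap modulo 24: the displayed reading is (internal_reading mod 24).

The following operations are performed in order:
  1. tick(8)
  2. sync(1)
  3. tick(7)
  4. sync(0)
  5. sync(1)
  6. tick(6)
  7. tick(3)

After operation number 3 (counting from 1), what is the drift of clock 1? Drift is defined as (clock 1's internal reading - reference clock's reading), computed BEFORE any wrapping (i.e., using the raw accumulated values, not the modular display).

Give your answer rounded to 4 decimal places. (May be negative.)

After op 1 tick(8): ref=8.0000 raw=[16.0000 10.0000]
After op 2 sync(1): ref=8.0000 raw=[16.0000 8.0000]
After op 3 tick(7): ref=15.0000 raw=[30.0000 16.7500]
Drift of clock 1 after op 3: 16.7500 - 15.0000 = 1.7500

Answer: 1.7500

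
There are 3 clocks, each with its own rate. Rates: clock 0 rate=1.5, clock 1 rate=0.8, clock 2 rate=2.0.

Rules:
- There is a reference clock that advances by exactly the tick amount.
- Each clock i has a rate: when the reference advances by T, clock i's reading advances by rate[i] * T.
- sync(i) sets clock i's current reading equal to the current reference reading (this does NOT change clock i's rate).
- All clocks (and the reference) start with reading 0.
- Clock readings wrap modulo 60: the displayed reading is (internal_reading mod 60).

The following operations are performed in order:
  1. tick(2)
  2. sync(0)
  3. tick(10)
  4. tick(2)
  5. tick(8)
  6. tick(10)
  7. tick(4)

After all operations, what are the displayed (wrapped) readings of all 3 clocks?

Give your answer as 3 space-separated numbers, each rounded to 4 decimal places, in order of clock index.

Answer: 53.0000 28.8000 12.0000

Derivation:
After op 1 tick(2): ref=2.0000 raw=[3.0000 1.6000 4.0000]
After op 2 sync(0): ref=2.0000 raw=[2.0000 1.6000 4.0000]
After op 3 tick(10): ref=12.0000 raw=[17.0000 9.6000 24.0000]
After op 4 tick(2): ref=14.0000 raw=[20.0000 11.2000 28.0000]
After op 5 tick(8): ref=22.0000 raw=[32.0000 17.6000 44.0000]
After op 6 tick(10): ref=32.0000 raw=[47.0000 25.6000 64.0000]
After op 7 tick(4): ref=36.0000 raw=[53.0000 28.8000 72.0000]
Wrap final raw readings (mod 60): 53.0000 mod 60 = 53.0000; 28.8000 mod 60 = 28.8000; 72.0000 mod 60 = 12.0000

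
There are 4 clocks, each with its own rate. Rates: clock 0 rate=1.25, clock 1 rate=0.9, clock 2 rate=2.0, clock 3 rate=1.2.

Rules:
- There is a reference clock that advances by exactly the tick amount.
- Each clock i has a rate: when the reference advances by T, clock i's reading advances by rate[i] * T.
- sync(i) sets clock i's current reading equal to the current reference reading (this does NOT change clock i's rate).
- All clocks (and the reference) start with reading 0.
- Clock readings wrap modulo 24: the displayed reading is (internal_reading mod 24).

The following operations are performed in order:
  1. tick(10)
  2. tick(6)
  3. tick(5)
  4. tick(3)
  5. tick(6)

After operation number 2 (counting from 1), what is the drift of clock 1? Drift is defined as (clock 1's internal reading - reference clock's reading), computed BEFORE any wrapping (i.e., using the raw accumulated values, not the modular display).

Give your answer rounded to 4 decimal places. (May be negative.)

Answer: -1.6000

Derivation:
After op 1 tick(10): ref=10.0000 raw=[12.5000 9.0000 20.0000 12.0000]
After op 2 tick(6): ref=16.0000 raw=[20.0000 14.4000 32.0000 19.2000]
Drift of clock 1 after op 2: 14.4000 - 16.0000 = -1.6000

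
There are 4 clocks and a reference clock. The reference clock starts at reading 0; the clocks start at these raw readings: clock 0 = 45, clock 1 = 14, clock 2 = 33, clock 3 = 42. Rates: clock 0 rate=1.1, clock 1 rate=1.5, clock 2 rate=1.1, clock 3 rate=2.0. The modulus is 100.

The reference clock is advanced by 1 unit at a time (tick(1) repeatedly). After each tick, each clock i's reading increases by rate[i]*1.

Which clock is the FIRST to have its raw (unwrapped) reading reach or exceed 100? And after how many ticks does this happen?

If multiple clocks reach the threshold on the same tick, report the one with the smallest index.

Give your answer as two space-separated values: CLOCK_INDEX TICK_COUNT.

Answer: 3 29

Derivation:
clock 0: start=45, rate=1.1, needs 100-45 = 55; ticks = ceil(55/1.1) = ceil(50.0000) = 50; reading at tick 50 = 45 + 1.1*50 = 100.0000
clock 1: start=14, rate=1.5, needs 100-14 = 86; ticks = ceil(86/1.5) = ceil(57.3333) = 58; reading at tick 58 = 14 + 1.5*58 = 101.0000
clock 2: start=33, rate=1.1, needs 100-33 = 67; ticks = ceil(67/1.1) = ceil(60.9091) = 61; reading at tick 61 = 33 + 1.1*61 = 100.1000
clock 3: start=42, rate=2.0, needs 100-42 = 58; ticks = ceil(58/2.0) = ceil(29.0000) = 29; reading at tick 29 = 42 + 2.0*29 = 100.0000
Minimum tick count = 29; winners = [3]; smallest index = 3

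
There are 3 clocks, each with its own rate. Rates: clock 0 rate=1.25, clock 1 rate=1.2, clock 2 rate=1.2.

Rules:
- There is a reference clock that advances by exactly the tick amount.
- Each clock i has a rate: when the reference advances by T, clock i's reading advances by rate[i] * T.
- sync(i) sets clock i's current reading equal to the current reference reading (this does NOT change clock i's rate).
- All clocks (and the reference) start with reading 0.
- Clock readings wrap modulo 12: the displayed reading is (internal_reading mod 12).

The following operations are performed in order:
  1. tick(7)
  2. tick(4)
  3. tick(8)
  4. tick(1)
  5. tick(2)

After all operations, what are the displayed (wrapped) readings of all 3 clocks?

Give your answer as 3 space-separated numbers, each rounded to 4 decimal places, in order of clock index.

After op 1 tick(7): ref=7.0000 raw=[8.7500 8.4000 8.4000]
After op 2 tick(4): ref=11.0000 raw=[13.7500 13.2000 13.2000]
After op 3 tick(8): ref=19.0000 raw=[23.7500 22.8000 22.8000]
After op 4 tick(1): ref=20.0000 raw=[25.0000 24.0000 24.0000]
After op 5 tick(2): ref=22.0000 raw=[27.5000 26.4000 26.4000]
Wrap final raw readings (mod 12): 27.5000 mod 12 = 3.5000; 26.4000 mod 12 = 2.4000; 26.4000 mod 12 = 2.4000

Answer: 3.5000 2.4000 2.4000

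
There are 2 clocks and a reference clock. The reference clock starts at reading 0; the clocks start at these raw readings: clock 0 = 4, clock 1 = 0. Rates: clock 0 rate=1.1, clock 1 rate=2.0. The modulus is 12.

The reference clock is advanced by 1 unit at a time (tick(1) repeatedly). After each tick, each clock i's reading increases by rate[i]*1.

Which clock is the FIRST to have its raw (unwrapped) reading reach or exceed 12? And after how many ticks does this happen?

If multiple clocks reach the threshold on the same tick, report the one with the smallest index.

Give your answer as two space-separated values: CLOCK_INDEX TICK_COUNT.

clock 0: start=4, rate=1.1, needs 12-4 = 8; ticks = ceil(8/1.1) = ceil(7.2727) = 8; reading at tick 8 = 4 + 1.1*8 = 12.8000
clock 1: start=0, rate=2.0, needs 12-0 = 12; ticks = ceil(12/2.0) = ceil(6.0000) = 6; reading at tick 6 = 0 + 2.0*6 = 12.0000
Minimum tick count = 6; winners = [1]; smallest index = 1

Answer: 1 6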